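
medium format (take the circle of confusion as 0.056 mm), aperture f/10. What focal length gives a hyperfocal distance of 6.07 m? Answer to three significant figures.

58.0 mm

From H = f²/(N·c) + f, with f ≪ H: f ≈ √(H·N·c) = √(6070 × 10 × 0.056) = √3399.2 ≈ 58.30 mm.
Exact: f² + N·c·f − N·c·H = 0 ⇒ f = (−N·c + √((N·c)² + 4·N·c·H))/2 = (−0.56 + √13597)/2 ≈ 58.023 mm ≈ 58.0 mm.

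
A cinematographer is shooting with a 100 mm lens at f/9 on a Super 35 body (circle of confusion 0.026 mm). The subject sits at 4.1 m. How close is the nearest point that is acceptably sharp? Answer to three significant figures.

3.75 m

Hyperfocal distance H = f²/(N·c) + f = 100²/(9 × 0.026) + 100 = 10000/0.234 + 100 ≈ 42835.0 mm ≈ 42.84 m.
Near limit Dn = s·(H − f)/(H + s − 2f) = 4100 × (42835.0 − 100) / (42835.0 + 4100 − 2 × 100) = 4100 × 42735.0 / 46735.0 ≈ 3749.1 mm ≈ 3.75 m.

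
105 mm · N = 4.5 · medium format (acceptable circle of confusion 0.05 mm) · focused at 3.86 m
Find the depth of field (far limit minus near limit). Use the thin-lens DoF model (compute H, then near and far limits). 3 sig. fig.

0.595 m

Hyperfocal distance H = f²/(N·c) + f = 105²/(4.5 × 0.05) + 105 = 11025/0.225 + 105 ≈ 49105.0 mm ≈ 49.10 m.
Near limit Dn = s·(H − f)/(H + s − 2f) = 3860 × (49105.0 − 105) / (49105.0 + 3860 − 2 × 105) = 3860 × 49000.0 / 52755.0 ≈ 3585.25 mm.
Far limit Df = s·(H − f)/(H − s) = 3860 × (49105.0 − 105) / (49105.0 − 3860) = 3860 × 49000.0 / 45245.0 ≈ 4180.35 mm.
Depth of field = Df − Dn = 4180.35 − 3585.25 ≈ 595.10 mm ≈ 0.595 m.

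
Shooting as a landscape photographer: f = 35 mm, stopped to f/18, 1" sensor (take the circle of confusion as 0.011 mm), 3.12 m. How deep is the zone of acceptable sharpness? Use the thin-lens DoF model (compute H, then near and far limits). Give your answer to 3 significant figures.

Hyperfocal distance H = f²/(N·c) + f = 35²/(18 × 0.011) + 35 = 1225/0.198 + 35 ≈ 6221.9 mm ≈ 6.222 m.
Near limit Dn = s·(H − f)/(H + s − 2f) = 3120 × (6221.9 − 35) / (6221.9 + 3120 − 2 × 35) = 3120 × 6186.9 / 9271.9 ≈ 2081.9 mm.
Far limit Df = s·(H − f)/(H − s) = 3120 × (6221.9 − 35) / (6221.9 − 3120) = 3120 × 6186.9 / 3101.9 ≈ 6223.0 mm.
Depth of field = Df − Dn = 6223.0 − 2081.9 ≈ 4141.1 mm ≈ 4.14 m.

4.14 m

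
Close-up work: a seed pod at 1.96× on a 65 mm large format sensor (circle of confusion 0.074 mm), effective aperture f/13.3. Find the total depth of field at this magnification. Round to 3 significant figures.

0.512 mm

At magnification m, DoF ≈ 2·N_eff·c/m² = 2 × 13.3 × 0.074 / 1.96² = 1.968 / 3.842 ≈ 0.512 mm.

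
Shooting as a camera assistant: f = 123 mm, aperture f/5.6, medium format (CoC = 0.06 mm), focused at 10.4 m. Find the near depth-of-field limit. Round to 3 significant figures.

8.47 m

Hyperfocal distance H = f²/(N·c) + f = 123²/(5.6 × 0.06) + 123 = 15129/0.336 + 123 ≈ 45149.8 mm ≈ 45.15 m.
Near limit Dn = s·(H − f)/(H + s − 2f) = 10400 × (45149.8 − 123) / (45149.8 + 10400 − 2 × 123) = 10400 × 45026.8 / 55303.8 ≈ 8467.4 mm ≈ 8.47 m.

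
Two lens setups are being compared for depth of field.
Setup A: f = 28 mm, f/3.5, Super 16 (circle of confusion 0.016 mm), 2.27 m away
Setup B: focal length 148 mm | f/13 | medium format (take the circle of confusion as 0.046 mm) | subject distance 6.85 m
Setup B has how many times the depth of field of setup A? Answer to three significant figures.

3.48

Setup A: H = 28²/(3.5×0.016) + 28 ≈ 14028.0 mm; DoF = Df − Dn = 2702.84 − 1956.66 ≈ 746.18 mm.
Setup B: H = 148²/(13×0.046) + 148 ≈ 36776.8 mm; DoF = Df − Dn = 8384.0 − 5790.5 ≈ 2593.5 mm.
Ratio = 2593.5 / 746.18 ≈ 3.48.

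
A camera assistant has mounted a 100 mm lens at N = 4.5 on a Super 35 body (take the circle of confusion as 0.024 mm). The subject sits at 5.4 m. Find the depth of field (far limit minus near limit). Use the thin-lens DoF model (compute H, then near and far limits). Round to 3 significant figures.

Hyperfocal distance H = f²/(N·c) + f = 100²/(4.5 × 0.024) + 100 = 10000/0.108 + 100 ≈ 92692.6 mm ≈ 92.69 m.
Near limit Dn = s·(H − f)/(H + s − 2f) = 5400 × (92692.6 − 100) / (92692.6 + 5400 − 2 × 100) = 5400 × 92592.6 / 97892.6 ≈ 5107.64 mm.
Far limit Df = s·(H − f)/(H − s) = 5400 × (92692.6 − 100) / (92692.6 − 5400) = 5400 × 92592.6 / 87292.6 ≈ 5727.86 mm.
Depth of field = Df − Dn = 5727.86 − 5107.64 ≈ 620.22 mm ≈ 0.620 m.

0.620 m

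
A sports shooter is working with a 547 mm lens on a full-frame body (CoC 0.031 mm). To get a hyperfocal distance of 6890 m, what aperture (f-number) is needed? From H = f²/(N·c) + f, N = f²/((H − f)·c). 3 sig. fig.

Rearrange H = f²/(N·c) + f for N: N = f² / ((H − f)·c).
N = 547² / ((6890000 − 547) × 0.031) = 299209 / 213573 ≈ 1.40.

f/1.40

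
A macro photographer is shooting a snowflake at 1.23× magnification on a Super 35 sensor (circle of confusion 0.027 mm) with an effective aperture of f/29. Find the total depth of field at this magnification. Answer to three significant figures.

1.04 mm

At magnification m, DoF ≈ 2·N_eff·c/m² = 2 × 29 × 0.027 / 1.23² = 1.566 / 1.513 ≈ 1.04 mm.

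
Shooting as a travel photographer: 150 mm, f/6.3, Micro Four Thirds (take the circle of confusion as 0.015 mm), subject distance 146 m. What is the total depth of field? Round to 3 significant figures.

286 m

Hyperfocal distance H = f²/(N·c) + f = 150²/(6.3 × 0.015) + 150 = 22500/0.0945 + 150 ≈ 238245.2 mm ≈ 238.2 m.
Near limit Dn = s·(H − f)/(H + s − 2f) = 146000 × (238245.2 − 150) / (238245.2 + 146000 − 2 × 150) = 146000 × 238095.2 / 383945.2 ≈ 90539 mm.
Far limit Df = s·(H − f)/(H − s) = 146000 × (238245.2 − 150) / (238245.2 − 146000) = 146000 × 238095.2 / 92245.2 ≈ 376842 mm.
Depth of field = Df − Dn = 376842 − 90539 ≈ 286303 mm ≈ 286 m.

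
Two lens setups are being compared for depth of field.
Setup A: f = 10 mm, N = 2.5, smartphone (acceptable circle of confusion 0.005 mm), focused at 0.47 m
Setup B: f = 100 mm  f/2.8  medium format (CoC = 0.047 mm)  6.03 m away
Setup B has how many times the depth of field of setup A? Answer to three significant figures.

Setup A: H = 10²/(2.5×0.005) + 10 ≈ 8010.0 mm; DoF = Df − Dn = 498.674 − 444.444 ≈ 54.230 mm.
Setup B: H = 100²/(2.8×0.047) + 100 ≈ 76087.8 mm; DoF = Df − Dn = 6540.41 − 5593.49 ≈ 946.92 mm.
Ratio = 946.92 / 54.230 ≈ 17.5.

17.5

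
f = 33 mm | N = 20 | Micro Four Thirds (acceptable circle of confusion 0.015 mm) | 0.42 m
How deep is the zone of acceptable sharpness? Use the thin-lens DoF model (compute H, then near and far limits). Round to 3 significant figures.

90.6 mm

Hyperfocal distance H = f²/(N·c) + f = 33²/(20 × 0.015) + 33 = 1089/0.3 + 33 ≈ 3663.0 mm ≈ 3.663 m.
Near limit Dn = s·(H − f)/(H + s − 2f) = 420 × (3663.0 − 33) / (3663.0 + 420 − 2 × 33) = 420 × 3630.0 / 4017.0 ≈ 379.537 mm.
Far limit Df = s·(H − f)/(H − s) = 420 × (3663.0 − 33) / (3663.0 − 420) = 420 × 3630.0 / 3243.0 ≈ 470.120 mm.
Depth of field = Df − Dn = 470.120 − 379.537 ≈ 90.583 mm.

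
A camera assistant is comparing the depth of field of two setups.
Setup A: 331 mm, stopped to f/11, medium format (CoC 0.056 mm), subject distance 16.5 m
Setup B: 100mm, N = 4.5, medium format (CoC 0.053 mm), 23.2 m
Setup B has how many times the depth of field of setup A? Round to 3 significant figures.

Setup A: H = 331²/(11×0.056) + 331 ≈ 178189.8 mm; DoF = Df − Dn = 18150.0 − 15125.0 ≈ 3025.0 mm.
Setup B: H = 100²/(4.5×0.053) + 100 ≈ 42028.7 mm; DoF = Df − Dn = 51663 − 14959 ≈ 36704 mm.
Ratio = 36704 / 3025.0 ≈ 12.1.

12.1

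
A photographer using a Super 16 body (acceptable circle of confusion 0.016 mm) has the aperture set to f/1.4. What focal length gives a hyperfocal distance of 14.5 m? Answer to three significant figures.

18.0 mm

From H = f²/(N·c) + f, with f ≪ H: f ≈ √(H·N·c) = √(14500 × 1.4 × 0.016) = √324.80 ≈ 18.02 mm.
The +f correction barely moves this — solving exactly, f² + N·c·f − N·c·H = 0 ⇒ f = (−N·c + √((N·c)² + 4·N·c·H))/2 = (−0.0224 + √1299.2)/2 ≈ 18.011 mm, so f ≈ 18.0 mm.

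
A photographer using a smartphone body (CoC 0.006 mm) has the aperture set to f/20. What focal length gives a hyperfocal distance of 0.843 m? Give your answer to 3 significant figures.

From H = f²/(N·c) + f, with f ≪ H: f ≈ √(H·N·c) = √(843 × 20 × 0.006) = √101.16 ≈ 10.06 mm.
Exact: f² + N·c·f − N·c·H = 0 ⇒ f = (−N·c + √((N·c)² + 4·N·c·H))/2 = (−0.12 + √404.65)/2 ≈ 9.9980 mm ≈ 10.0 mm.

10.0 mm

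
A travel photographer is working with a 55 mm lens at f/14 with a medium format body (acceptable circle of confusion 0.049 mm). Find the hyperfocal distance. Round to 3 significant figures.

Hyperfocal distance H = f²/(N·c) + f = 55²/(14 × 0.049) + 55 = 3025/0.686 + 55 ≈ 4464.6 mm ≈ 4.46 m.

4.46 m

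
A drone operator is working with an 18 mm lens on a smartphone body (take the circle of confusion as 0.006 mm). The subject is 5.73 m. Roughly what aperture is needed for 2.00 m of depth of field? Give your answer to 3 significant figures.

f/1.60

Write h = H − f = f²/(N·c). The thin-lens limits are Dn = s·h/(h + (s−f)) and Df = s·h/(h − (s−f)), so DoF = Df − Dn = 2·s·(s−f)·h / (h² − (s−f)²).
That is a quadratic in h: DoF·h² − 2·s·(s−f)·h − DoF·(s−f)² = 0 ⇒ h = (s−f)·(s + √(s² + DoF²)) / DoF = 5712 × (5730 + √(5730² + 2000²)) / 2000 = 5712 × (5730 + 6069.01) / 2000 ≈ 33698 mm.
Then N = f²/(c·h) = 18² / (0.006 × 33698) = 324 / 202.19 ≈ 1.60.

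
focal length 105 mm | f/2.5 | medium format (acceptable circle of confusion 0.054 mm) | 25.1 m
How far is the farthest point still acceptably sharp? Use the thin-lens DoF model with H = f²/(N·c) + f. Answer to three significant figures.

36.2 m

Hyperfocal distance H = f²/(N·c) + f = 105²/(2.5 × 0.054) + 105 = 11025/0.135 + 105 ≈ 81771.7 mm ≈ 81.77 m.
Far limit Df = s·(H − f)/(H − s) = 25100 × (81771.7 − 105) / (81771.7 − 25100) = 25100 × 81666.7 / 56671.7 ≈ 36170 mm ≈ 36.2 m.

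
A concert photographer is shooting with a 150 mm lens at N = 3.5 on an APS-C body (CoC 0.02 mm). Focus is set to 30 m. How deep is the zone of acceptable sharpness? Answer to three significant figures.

Hyperfocal distance H = f²/(N·c) + f = 150²/(3.5 × 0.02) + 150 = 22500/0.07 + 150 ≈ 321578.6 mm ≈ 321.6 m.
Near limit Dn = s·(H − f)/(H + s − 2f) = 30000 × (321578.6 − 150) / (321578.6 + 30000 − 2 × 150) = 30000 × 321428.6 / 351278.6 ≈ 27450.7 mm.
Far limit Df = s·(H − f)/(H − s) = 30000 × (321578.6 − 150) / (321578.6 − 30000) = 30000 × 321428.6 / 291578.6 ≈ 33071.2 mm.
Depth of field = Df − Dn = 33071.2 − 27450.7 ≈ 5620.5 mm ≈ 5.62 m.

5.62 m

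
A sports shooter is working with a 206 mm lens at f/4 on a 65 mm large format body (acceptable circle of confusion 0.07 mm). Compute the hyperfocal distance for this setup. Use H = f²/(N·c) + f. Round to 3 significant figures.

152 m

Hyperfocal distance H = f²/(N·c) + f = 206²/(4 × 0.07) + 206 = 42436/0.28 + 206 ≈ 151763.1 mm ≈ 152 m.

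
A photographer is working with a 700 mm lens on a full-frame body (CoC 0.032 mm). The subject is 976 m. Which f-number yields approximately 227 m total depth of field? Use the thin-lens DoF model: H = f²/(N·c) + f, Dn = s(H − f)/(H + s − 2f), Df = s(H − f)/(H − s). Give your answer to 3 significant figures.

f/1.80

Write h = H − f = f²/(N·c). The thin-lens limits are Dn = s·h/(h + (s−f)) and Df = s·h/(h − (s−f)), so DoF = Df − Dn = 2·s·(s−f)·h / (h² − (s−f)²).
That is a quadratic in h: DoF·h² − 2·s·(s−f)·h − DoF·(s−f)² = 0 ⇒ h = (s−f)·(s + √(s² + DoF²)) / DoF = 975300 × (976000 + √(976000² + 227000²)) / 227000 = 975300 × (976000 + 1002050) / 227000 ≈ 8498646 mm.
Then N = f²/(c·h) = 700² / (0.032 × 8498646) = 490000 / 271957 ≈ 1.80.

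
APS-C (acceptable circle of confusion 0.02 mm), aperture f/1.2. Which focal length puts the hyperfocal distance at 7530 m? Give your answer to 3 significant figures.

From H = f²/(N·c) + f, with f ≪ H: f ≈ √(H·N·c) = √(7530000 × 1.2 × 0.02) = √180720 ≈ 425.1 mm.
The +f correction barely moves this — solving exactly, f² + N·c·f − N·c·H = 0 ⇒ f = (−N·c + √((N·c)² + 4·N·c·H))/2 = (−0.024 + √722880)/2 ≈ 425.10 mm, so f ≈ 425 mm.

425 mm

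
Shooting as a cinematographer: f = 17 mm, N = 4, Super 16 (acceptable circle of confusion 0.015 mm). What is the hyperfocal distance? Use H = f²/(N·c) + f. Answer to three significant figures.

4.83 m

Hyperfocal distance H = f²/(N·c) + f = 17²/(4 × 0.015) + 17 = 289/0.06 + 17 ≈ 4833.7 mm ≈ 4.83 m.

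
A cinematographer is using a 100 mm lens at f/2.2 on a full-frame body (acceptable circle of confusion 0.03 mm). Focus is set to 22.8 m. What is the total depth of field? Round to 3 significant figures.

6.99 m

Hyperfocal distance H = f²/(N·c) + f = 100²/(2.2 × 0.03) + 100 = 10000/0.066 + 100 ≈ 151615.2 mm ≈ 151.6 m.
Near limit Dn = s·(H − f)/(H + s − 2f) = 22800 × (151615.2 − 100) / (151615.2 + 22800 − 2 × 100) = 22800 × 151515.2 / 174215.2 ≈ 19829.2 mm.
Far limit Df = s·(H − f)/(H − s) = 22800 × (151615.2 − 100) / (151615.2 − 22800) = 22800 × 151515.2 / 128815.2 ≈ 26817.9 mm.
Depth of field = Df − Dn = 26817.9 − 19829.2 ≈ 6988.7 mm ≈ 6.99 m.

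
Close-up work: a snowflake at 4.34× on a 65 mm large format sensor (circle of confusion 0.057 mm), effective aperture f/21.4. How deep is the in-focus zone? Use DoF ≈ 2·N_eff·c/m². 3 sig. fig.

0.130 mm

At magnification m, DoF ≈ 2·N_eff·c/m² = 2 × 21.4 × 0.057 / 4.34² = 2.44 / 18.84 ≈ 0.13 mm.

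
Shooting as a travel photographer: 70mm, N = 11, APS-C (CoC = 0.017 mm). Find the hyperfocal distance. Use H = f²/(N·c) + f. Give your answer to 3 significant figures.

26.3 m

Hyperfocal distance H = f²/(N·c) + f = 70²/(11 × 0.017) + 70 = 4900/0.187 + 70 ≈ 26273.2 mm ≈ 26.3 m.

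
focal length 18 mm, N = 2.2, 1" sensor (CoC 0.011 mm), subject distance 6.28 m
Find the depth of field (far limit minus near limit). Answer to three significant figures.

Hyperfocal distance H = f²/(N·c) + f = 18²/(2.2 × 0.011) + 18 = 324/0.0242 + 18 ≈ 13406.4 mm ≈ 13.41 m.
Near limit Dn = s·(H − f)/(H + s − 2f) = 6280 × (13406.4 − 18) / (13406.4 + 6280 − 2 × 18) = 6280 × 13388.4 / 19650.4 ≈ 4278.8 mm.
Far limit Df = s·(H − f)/(H − s) = 6280 × (13406.4 − 18) / (13406.4 − 6280) = 6280 × 13388.4 / 7126.4 ≈ 11798.2 mm.
Depth of field = Df − Dn = 11798.2 − 4278.8 ≈ 7519.4 mm ≈ 7.52 m.

7.52 m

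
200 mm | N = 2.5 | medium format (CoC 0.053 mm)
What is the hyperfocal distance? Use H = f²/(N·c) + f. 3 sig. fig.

302 m

Hyperfocal distance H = f²/(N·c) + f = 200²/(2.5 × 0.053) + 200 = 40000/0.1325 + 200 ≈ 302086.8 mm ≈ 302 m.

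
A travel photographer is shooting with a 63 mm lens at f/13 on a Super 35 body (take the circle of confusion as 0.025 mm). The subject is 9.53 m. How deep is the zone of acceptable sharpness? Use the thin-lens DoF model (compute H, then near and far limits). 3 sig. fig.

Hyperfocal distance H = f²/(N·c) + f = 63²/(13 × 0.025) + 63 = 3969/0.325 + 63 ≈ 12275.3 mm ≈ 12.28 m.
Near limit Dn = s·(H − f)/(H + s − 2f) = 9530 × (12275.3 − 63) / (12275.3 + 9530 − 2 × 63) = 9530 × 12212.3 / 21679.3 ≈ 5368 mm.
Far limit Df = s·(H − f)/(H − s) = 9530 × (12275.3 − 63) / (12275.3 − 9530) = 9530 × 12212.3 / 2745.3 ≈ 42394 mm.
Depth of field = Df − Dn = 42394 − 5368 ≈ 37026 mm ≈ 37.0 m.

37.0 m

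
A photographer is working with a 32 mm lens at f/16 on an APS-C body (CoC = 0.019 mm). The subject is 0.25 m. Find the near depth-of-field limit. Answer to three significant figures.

235 mm

Hyperfocal distance H = f²/(N·c) + f = 32²/(16 × 0.019) + 32 = 1024/0.304 + 32 ≈ 3400.4 mm ≈ 3.400 m.
Near limit Dn = s·(H − f)/(H + s − 2f) = 250 × (3400.4 − 32) / (3400.4 + 250 − 2 × 32) = 250 × 3368.4 / 3586.4 ≈ 234.80 mm.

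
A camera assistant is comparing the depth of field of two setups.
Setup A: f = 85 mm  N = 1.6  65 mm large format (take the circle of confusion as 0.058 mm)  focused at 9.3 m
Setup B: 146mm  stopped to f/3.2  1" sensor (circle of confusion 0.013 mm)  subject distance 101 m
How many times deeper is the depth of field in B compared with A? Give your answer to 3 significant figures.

Setup A: H = 85²/(1.6×0.058) + 85 ≈ 77940.6 mm; DoF = Df − Dn = 10548.5 − 8315.7 ≈ 2232.8 mm.
Setup B: H = 146²/(3.2×0.013) + 146 ≈ 512549.8 mm; DoF = Df − Dn = 125751 − 84390 ≈ 41361 mm.
Ratio = 41361 / 2232.8 ≈ 18.5.

18.5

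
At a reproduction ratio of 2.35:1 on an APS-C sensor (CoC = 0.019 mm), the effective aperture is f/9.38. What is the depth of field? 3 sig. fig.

0.0645 mm

At magnification m, DoF ≈ 2·N_eff·c/m² = 2 × 9.38 × 0.019 / 2.35² = 0.3564 / 5.523 ≈ 0.0645 mm.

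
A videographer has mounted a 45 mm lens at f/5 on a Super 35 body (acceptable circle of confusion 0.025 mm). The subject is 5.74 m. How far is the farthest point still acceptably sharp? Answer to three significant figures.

8.85 m

Hyperfocal distance H = f²/(N·c) + f = 45²/(5 × 0.025) + 45 = 2025/0.125 + 45 ≈ 16245.0 mm ≈ 16.25 m.
Far limit Df = s·(H − f)/(H − s) = 5740 × (16245.0 − 45) / (16245.0 − 5740) = 5740 × 16200.0 / 10505.0 ≈ 8851.8 mm ≈ 8.85 m.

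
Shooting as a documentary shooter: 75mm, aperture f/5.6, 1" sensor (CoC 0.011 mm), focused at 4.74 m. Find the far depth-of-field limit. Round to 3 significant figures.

5.00 m

Hyperfocal distance H = f²/(N·c) + f = 75²/(5.6 × 0.011) + 75 = 5625/0.0616 + 75 ≈ 91389.9 mm ≈ 91.39 m.
Far limit Df = s·(H − f)/(H − s) = 4740 × (91389.9 − 75) / (91389.9 − 4740) = 4740 × 91314.9 / 86649.9 ≈ 4995.2 mm ≈ 5.00 m.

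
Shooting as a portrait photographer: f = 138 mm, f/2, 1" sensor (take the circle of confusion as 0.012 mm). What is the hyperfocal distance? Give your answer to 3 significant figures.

794 m

Hyperfocal distance H = f²/(N·c) + f = 138²/(2 × 0.012) + 138 = 19044/0.024 + 138 ≈ 793638.0 mm ≈ 794 m.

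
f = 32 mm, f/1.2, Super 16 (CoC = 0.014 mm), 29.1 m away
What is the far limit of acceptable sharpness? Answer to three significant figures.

55.6 m

Hyperfocal distance H = f²/(N·c) + f = 32²/(1.2 × 0.014) + 32 = 1024/0.0168 + 32 ≈ 60984.4 mm ≈ 60.98 m.
Far limit Df = s·(H − f)/(H − s) = 29100 × (60984.4 − 32) / (60984.4 − 29100) = 29100 × 60952.4 / 31884.4 ≈ 55630 mm ≈ 55.6 m.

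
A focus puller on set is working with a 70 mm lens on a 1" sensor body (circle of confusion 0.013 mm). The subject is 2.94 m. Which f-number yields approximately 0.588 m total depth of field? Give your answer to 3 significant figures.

f/13

Write h = H − f = f²/(N·c). The thin-lens limits are Dn = s·h/(h + (s−f)) and Df = s·h/(h − (s−f)), so DoF = Df − Dn = 2·s·(s−f)·h / (h² − (s−f)²).
That is a quadratic in h: DoF·h² − 2·s·(s−f)·h − DoF·(s−f)² = 0 ⇒ h = (s−f)·(s + √(s² + DoF²)) / DoF = 2870 × (2940 + √(2940² + 588²)) / 588 = 2870 × (2940 + 2998.22) / 588 ≈ 28984 mm.
Then N = f²/(c·h) = 70² / (0.013 × 28984) = 4900 / 376.79 ≈ 13.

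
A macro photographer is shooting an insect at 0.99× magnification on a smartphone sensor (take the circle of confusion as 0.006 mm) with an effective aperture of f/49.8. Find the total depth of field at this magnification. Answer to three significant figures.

At magnification m, DoF ≈ 2·N_eff·c/m² = 2 × 49.8 × 0.006 / 0.99² = 0.5976 / 0.9801 ≈ 0.61 mm.

0.610 mm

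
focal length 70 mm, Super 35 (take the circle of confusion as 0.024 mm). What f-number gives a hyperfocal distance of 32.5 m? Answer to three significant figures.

f/6.30

Rearrange H = f²/(N·c) + f for N: N = f² / ((H − f)·c).
N = 70² / ((32500 − 70) × 0.024) = 4900 / 778.3 ≈ 6.30.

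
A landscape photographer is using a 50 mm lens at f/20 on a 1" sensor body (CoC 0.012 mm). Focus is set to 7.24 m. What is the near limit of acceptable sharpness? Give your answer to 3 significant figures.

Hyperfocal distance H = f²/(N·c) + f = 50²/(20 × 0.012) + 50 = 2500/0.24 + 50 ≈ 10466.7 mm ≈ 10.47 m.
Near limit Dn = s·(H − f)/(H + s − 2f) = 7240 × (10466.7 − 50) / (10466.7 + 7240 − 2 × 50) = 7240 × 10416.7 / 17606.7 ≈ 4283.4 mm ≈ 4.28 m.

4.28 m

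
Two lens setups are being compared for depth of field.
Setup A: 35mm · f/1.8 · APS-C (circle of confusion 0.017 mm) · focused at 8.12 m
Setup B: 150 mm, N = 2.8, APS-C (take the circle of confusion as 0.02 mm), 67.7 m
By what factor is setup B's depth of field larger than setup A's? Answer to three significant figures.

6.85

Setup A: H = 35²/(1.8×0.017) + 35 ≈ 40067.7 mm; DoF = Df − Dn = 10174.9 − 6755.6 ≈ 3419.3 mm.
Setup B: H = 150²/(2.8×0.02) + 150 ≈ 401935.7 mm; DoF = Df − Dn = 81382 − 57956 ≈ 23426 mm.
Ratio = 23426 / 3419.3 ≈ 6.85.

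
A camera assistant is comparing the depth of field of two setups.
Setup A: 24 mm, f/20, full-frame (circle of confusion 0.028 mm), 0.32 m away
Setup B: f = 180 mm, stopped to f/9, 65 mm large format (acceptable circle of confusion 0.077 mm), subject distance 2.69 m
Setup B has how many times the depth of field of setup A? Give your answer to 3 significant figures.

1.44

Setup A: H = 24²/(20×0.028) + 24 ≈ 1052.6 mm; DoF = Df − Dn = 449.30 − 248.49 ≈ 200.81 mm.
Setup B: H = 180²/(9×0.077) + 180 ≈ 46933.2 mm; DoF = Df − Dn = 2842.61 − 2552.94 ≈ 289.67 mm.
Ratio = 289.67 / 200.81 ≈ 1.44.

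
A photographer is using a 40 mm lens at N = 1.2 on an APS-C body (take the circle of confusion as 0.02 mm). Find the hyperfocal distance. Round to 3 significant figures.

Hyperfocal distance H = f²/(N·c) + f = 40²/(1.2 × 0.02) + 40 = 1600/0.024 + 40 ≈ 66706.7 mm ≈ 66.7 m.

66.7 m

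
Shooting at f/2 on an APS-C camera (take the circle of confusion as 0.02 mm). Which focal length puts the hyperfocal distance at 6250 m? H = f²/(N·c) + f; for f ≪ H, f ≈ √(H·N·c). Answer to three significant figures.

500 mm

From H = f²/(N·c) + f, with f ≪ H: f ≈ √(H·N·c) = √(6250000 × 2 × 0.02) = √250000 ≈ 500.0 mm.
The +f correction barely moves this — solving exactly, f² + N·c·f − N·c·H = 0 ⇒ f = (−N·c + √((N·c)² + 4·N·c·H))/2 = (−0.04 + √1000000)/2 ≈ 499.98 mm, so f ≈ 500 mm.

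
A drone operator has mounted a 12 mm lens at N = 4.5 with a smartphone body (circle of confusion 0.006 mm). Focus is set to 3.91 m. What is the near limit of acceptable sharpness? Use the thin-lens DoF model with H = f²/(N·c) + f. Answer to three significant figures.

2.26 m

Hyperfocal distance H = f²/(N·c) + f = 12²/(4.5 × 0.006) + 12 = 144/0.027 + 12 ≈ 5345.3 mm ≈ 5.345 m.
Near limit Dn = s·(H − f)/(H + s − 2f) = 3910 × (5345.3 − 12) / (5345.3 + 3910 − 2 × 12) = 3910 × 5333.3 / 9231.3 ≈ 2259.0 mm ≈ 2.26 m.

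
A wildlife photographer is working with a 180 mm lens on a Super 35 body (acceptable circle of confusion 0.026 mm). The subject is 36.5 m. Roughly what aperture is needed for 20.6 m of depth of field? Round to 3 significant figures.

f/9.01

Write h = H − f = f²/(N·c). The thin-lens limits are Dn = s·h/(h + (s−f)) and Df = s·h/(h − (s−f)), so DoF = Df − Dn = 2·s·(s−f)·h / (h² − (s−f)²).
That is a quadratic in h: DoF·h² − 2·s·(s−f)·h − DoF·(s−f)² = 0 ⇒ h = (s−f)·(s + √(s² + DoF²)) / DoF = 36320 × (36500 + √(36500² + 20600²)) / 20600 = 36320 × (36500 + 41911.9) / 20600 ≈ 138249 mm.
Then N = f²/(c·h) = 180² / (0.026 × 138249) = 32400 / 3594.5 ≈ 9.01.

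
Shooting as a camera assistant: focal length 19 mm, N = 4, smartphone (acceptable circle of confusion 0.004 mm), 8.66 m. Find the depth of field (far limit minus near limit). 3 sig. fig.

Hyperfocal distance H = f²/(N·c) + f = 19²/(4 × 0.004) + 19 = 361/0.016 + 19 ≈ 22581.5 mm ≈ 22.58 m.
Near limit Dn = s·(H − f)/(H + s − 2f) = 8660 × (22581.5 − 19) / (22581.5 + 8660 − 2 × 19) = 8660 × 22562.5 / 31203.5 ≈ 6261.8 mm.
Far limit Df = s·(H − f)/(H − s) = 8660 × (22581.5 − 19) / (22581.5 − 8660) = 8660 × 22562.5 / 13921.5 ≈ 14035.2 mm.
Depth of field = Df − Dn = 14035.2 − 6261.8 ≈ 7773.4 mm ≈ 7.77 m.

7.77 m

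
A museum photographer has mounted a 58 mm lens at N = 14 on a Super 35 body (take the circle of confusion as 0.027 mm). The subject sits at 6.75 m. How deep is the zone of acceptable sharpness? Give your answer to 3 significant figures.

Hyperfocal distance H = f²/(N·c) + f = 58²/(14 × 0.027) + 58 = 3364/0.378 + 58 ≈ 8957.5 mm ≈ 8.957 m.
Near limit Dn = s·(H − f)/(H + s − 2f) = 6750 × (8957.5 − 58) / (8957.5 + 6750 − 2 × 58) = 6750 × 8899.5 / 15591.5 ≈ 3853 mm.
Far limit Df = s·(H − f)/(H − s) = 6750 × (8957.5 − 58) / (8957.5 − 6750) = 6750 × 8899.5 / 2207.5 ≈ 27213 mm.
Depth of field = Df − Dn = 27213 − 3853 ≈ 23360 mm ≈ 23.4 m.

23.4 m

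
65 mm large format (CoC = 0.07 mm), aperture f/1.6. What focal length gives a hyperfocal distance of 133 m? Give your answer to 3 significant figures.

122 mm

From H = f²/(N·c) + f, with f ≪ H: f ≈ √(H·N·c) = √(133000 × 1.6 × 0.07) = √14896 ≈ 122.0 mm.
The +f correction barely moves this — solving exactly, f² + N·c·f − N·c·H = 0 ⇒ f = (−N·c + √((N·c)² + 4·N·c·H))/2 = (−0.112 + √59584)/2 ≈ 121.99 mm, so f ≈ 122 mm.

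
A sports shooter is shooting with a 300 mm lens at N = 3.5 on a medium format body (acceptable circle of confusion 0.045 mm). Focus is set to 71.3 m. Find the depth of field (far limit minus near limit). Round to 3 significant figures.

18.0 m

Hyperfocal distance H = f²/(N·c) + f = 300²/(3.5 × 0.045) + 300 = 90000/0.1575 + 300 ≈ 571728.6 mm ≈ 571.7 m.
Near limit Dn = s·(H − f)/(H + s − 2f) = 71300 × (571728.6 − 300) / (571728.6 + 71300 − 2 × 300) = 71300 × 571428.6 / 642428.6 ≈ 63420 mm.
Far limit Df = s·(H − f)/(H − s) = 71300 × (571728.6 − 300) / (571728.6 − 71300) = 71300 × 571428.6 / 500428.6 ≈ 81416 mm.
Depth of field = Df − Dn = 81416 − 63420 ≈ 17996 mm ≈ 18.0 m.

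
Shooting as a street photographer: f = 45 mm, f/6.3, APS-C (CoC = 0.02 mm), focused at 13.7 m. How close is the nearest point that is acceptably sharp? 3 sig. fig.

Hyperfocal distance H = f²/(N·c) + f = 45²/(6.3 × 0.02) + 45 = 2025/0.126 + 45 ≈ 16116.4 mm ≈ 16.12 m.
Near limit Dn = s·(H − f)/(H + s − 2f) = 13700 × (16116.4 − 45) / (16116.4 + 13700 − 2 × 45) = 13700 × 16071.4 / 29726.4 ≈ 7406.8 mm ≈ 7.41 m.

7.41 m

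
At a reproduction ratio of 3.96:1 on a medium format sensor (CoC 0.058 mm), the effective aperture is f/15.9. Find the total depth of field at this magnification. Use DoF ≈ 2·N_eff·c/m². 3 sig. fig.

0.118 mm

At magnification m, DoF ≈ 2·N_eff·c/m² = 2 × 15.9 × 0.058 / 3.96² = 1.844 / 15.68 ≈ 0.118 mm.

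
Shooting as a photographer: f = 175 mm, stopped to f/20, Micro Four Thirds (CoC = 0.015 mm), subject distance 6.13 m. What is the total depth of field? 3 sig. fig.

Hyperfocal distance H = f²/(N·c) + f = 175²/(20 × 0.015) + 175 = 30625/0.3 + 175 ≈ 102258.3 mm ≈ 102.3 m.
Near limit Dn = s·(H − f)/(H + s − 2f) = 6130 × (102258.3 − 175) / (102258.3 + 6130 − 2 × 175) = 6130 × 102083.3 / 108038.3 ≈ 5792.12 mm.
Far limit Df = s·(H − f)/(H − s) = 6130 × (102258.3 − 175) / (102258.3 − 6130) = 6130 × 102083.3 / 96128.3 ≈ 6509.74 mm.
Depth of field = Df − Dn = 6509.74 − 5792.12 ≈ 717.62 mm ≈ 0.718 m.

0.718 m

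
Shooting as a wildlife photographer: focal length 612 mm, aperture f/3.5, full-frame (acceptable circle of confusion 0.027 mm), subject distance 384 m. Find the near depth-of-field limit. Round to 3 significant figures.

350 m

Hyperfocal distance H = f²/(N·c) + f = 612²/(3.5 × 0.027) + 612 = 374544/0.0945 + 612 ≈ 3964040.6 mm ≈ 3964 m.
Near limit Dn = s·(H − f)/(H + s − 2f) = 384000 × (3964040.6 − 612) / (3964040.6 + 384000 − 2 × 612) = 384000 × 3963428.6 / 4346816.6 ≈ 350131 mm ≈ 350 m.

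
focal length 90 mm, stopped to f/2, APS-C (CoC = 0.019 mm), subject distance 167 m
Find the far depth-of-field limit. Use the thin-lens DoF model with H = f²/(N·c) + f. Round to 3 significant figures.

770 m

Hyperfocal distance H = f²/(N·c) + f = 90²/(2 × 0.019) + 90 = 8100/0.038 + 90 ≈ 213247.9 mm ≈ 213.2 m.
Far limit Df = s·(H − f)/(H − s) = 167000 × (213247.9 − 90) / (213247.9 − 167000) = 167000 × 213157.9 / 46247.9 ≈ 769708 mm ≈ 770 m.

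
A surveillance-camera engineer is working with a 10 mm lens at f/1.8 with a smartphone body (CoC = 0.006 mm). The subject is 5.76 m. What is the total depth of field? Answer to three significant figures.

11.6 m

Hyperfocal distance H = f²/(N·c) + f = 10²/(1.8 × 0.006) + 10 = 100/0.0108 + 10 ≈ 9269.3 mm ≈ 9.269 m.
Near limit Dn = s·(H − f)/(H + s − 2f) = 5760 × (9269.3 − 10) / (9269.3 + 5760 − 2 × 10) = 5760 × 9259.3 / 15009.3 ≈ 3553 mm.
Far limit Df = s·(H − f)/(H − s) = 5760 × (9269.3 − 10) / (9269.3 − 5760) = 5760 × 9259.3 / 3509.3 ≈ 15198 mm.
Depth of field = Df − Dn = 15198 − 3553 ≈ 11645 mm ≈ 11.6 m.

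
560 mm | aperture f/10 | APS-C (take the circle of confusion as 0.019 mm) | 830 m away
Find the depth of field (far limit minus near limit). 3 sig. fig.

1120 m

Hyperfocal distance H = f²/(N·c) + f = 560²/(10 × 0.019) + 560 = 313600/0.19 + 560 ≈ 1651086.3 mm ≈ 1651 m.
Near limit Dn = s·(H − f)/(H + s − 2f) = 830000 × (1651086.3 − 560) / (1651086.3 + 830000 − 2 × 560) = 830000 × 1650526.3 / 2479966.3 ≈ 552401 mm.
Far limit Df = s·(H − f)/(H − s) = 830000 × (1651086.3 − 560) / (1651086.3 − 830000) = 830000 × 1650526.3 / 821086.3 ≈ 1668444 mm.
Depth of field = Df − Dn = 1668444 − 552401 ≈ 1116043 mm ≈ 1120 m.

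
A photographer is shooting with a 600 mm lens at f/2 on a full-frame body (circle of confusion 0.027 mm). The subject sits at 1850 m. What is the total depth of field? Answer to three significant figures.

1110 m

Hyperfocal distance H = f²/(N·c) + f = 600²/(2 × 0.027) + 600 = 360000/0.054 + 600 ≈ 6667266.7 mm ≈ 6667 m.
Near limit Dn = s·(H − f)/(H + s − 2f) = 1850000 × (6667266.7 − 600) / (6667266.7 + 1850000 − 2 × 600) = 1850000 × 6666666.7 / 8516066.7 ≈ 1448243 mm.
Far limit Df = s·(H − f)/(H − s) = 1850000 × (6667266.7 − 600) / (6667266.7 − 1850000) = 1850000 × 6666666.7 / 4817266.7 ≈ 2560235 mm.
Depth of field = Df − Dn = 2560235 − 1448243 ≈ 1111992 mm ≈ 1110 m.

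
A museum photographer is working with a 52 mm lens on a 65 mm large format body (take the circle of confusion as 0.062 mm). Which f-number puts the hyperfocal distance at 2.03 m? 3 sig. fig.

Rearrange H = f²/(N·c) + f for N: N = f² / ((H − f)·c).
N = 52² / ((2030 − 52) × 0.062) = 2704 / 122.6 ≈ 22.

f/22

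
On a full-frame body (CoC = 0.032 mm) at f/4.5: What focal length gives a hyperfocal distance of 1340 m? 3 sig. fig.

From H = f²/(N·c) + f, with f ≪ H: f ≈ √(H·N·c) = √(1340000 × 4.5 × 0.032) = √192960 ≈ 439.3 mm.
The +f correction barely moves this — solving exactly, f² + N·c·f − N·c·H = 0 ⇒ f = (−N·c + √((N·c)² + 4·N·c·H))/2 = (−0.144 + √771840)/2 ≈ 439.20 mm, so f ≈ 439 mm.

439 mm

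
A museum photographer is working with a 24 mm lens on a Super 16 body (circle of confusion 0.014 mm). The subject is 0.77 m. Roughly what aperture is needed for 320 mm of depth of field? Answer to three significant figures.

f/11

Write h = H − f = f²/(N·c). The thin-lens limits are Dn = s·h/(h + (s−f)) and Df = s·h/(h − (s−f)), so DoF = Df − Dn = 2·s·(s−f)·h / (h² − (s−f)²).
That is a quadratic in h: DoF·h² − 2·s·(s−f)·h − DoF·(s−f)² = 0 ⇒ h = (s−f)·(s + √(s² + DoF²)) / DoF = 746 × (770 + √(770² + 320²)) / 320 = 746 × (770 + 833.847) / 320 ≈ 3739.0 mm.
Then N = f²/(c·h) = 24² / (0.014 × 3739.0) = 576 / 52.346 ≈ 11.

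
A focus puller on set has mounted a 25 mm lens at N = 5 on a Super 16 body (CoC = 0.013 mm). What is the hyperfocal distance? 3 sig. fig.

Hyperfocal distance H = f²/(N·c) + f = 25²/(5 × 0.013) + 25 = 625/0.065 + 25 ≈ 9640.4 mm ≈ 9.64 m.

9.64 m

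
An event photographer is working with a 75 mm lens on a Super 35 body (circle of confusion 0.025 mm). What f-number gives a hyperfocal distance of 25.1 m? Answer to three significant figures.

f/8.99

Rearrange H = f²/(N·c) + f for N: N = f² / ((H − f)·c).
N = 75² / ((25100 − 75) × 0.025) = 5625 / 625.6 ≈ 8.99.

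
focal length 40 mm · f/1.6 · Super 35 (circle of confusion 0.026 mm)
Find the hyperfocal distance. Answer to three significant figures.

Hyperfocal distance H = f²/(N·c) + f = 40²/(1.6 × 0.026) + 40 = 1600/0.0416 + 40 ≈ 38501.5 mm ≈ 38.5 m.

38.5 m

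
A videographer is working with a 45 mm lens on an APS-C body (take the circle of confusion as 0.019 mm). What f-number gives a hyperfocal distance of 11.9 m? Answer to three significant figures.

f/8.99

Rearrange H = f²/(N·c) + f for N: N = f² / ((H − f)·c).
N = 45² / ((11900 − 45) × 0.019) = 2025 / 225.2 ≈ 8.99.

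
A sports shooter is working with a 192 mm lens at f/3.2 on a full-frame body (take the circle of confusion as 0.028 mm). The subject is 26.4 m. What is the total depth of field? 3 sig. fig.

Hyperfocal distance H = f²/(N·c) + f = 192²/(3.2 × 0.028) + 192 = 36864/0.0896 + 192 ≈ 411620.6 mm ≈ 411.6 m.
Near limit Dn = s·(H − f)/(H + s − 2f) = 26400 × (411620.6 − 192) / (411620.6 + 26400 − 2 × 192) = 26400 × 411428.6 / 437636.6 ≈ 24819.0 mm.
Far limit Df = s·(H − f)/(H − s) = 26400 × (411620.6 − 192) / (411620.6 − 26400) = 26400 × 411428.6 / 385220.6 ≈ 28196.1 mm.
Depth of field = Df − Dn = 28196.1 − 24819.0 ≈ 3377.1 mm ≈ 3.38 m.

3.38 m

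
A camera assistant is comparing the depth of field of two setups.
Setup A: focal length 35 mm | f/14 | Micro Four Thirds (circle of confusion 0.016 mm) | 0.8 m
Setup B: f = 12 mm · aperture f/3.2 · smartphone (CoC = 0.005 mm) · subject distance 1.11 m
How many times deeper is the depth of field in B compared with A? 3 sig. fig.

Setup A: H = 35²/(14×0.016) + 35 ≈ 5503.8 mm; DoF = Df − Dn = 930.11 − 701.82 ≈ 228.29 mm.
Setup B: H = 12²/(3.2×0.005) + 12 ≈ 9012.0 mm; DoF = Df − Dn = 1264.24 − 989.30 ≈ 274.94 mm.
Ratio = 274.94 / 228.29 ≈ 1.20.

1.20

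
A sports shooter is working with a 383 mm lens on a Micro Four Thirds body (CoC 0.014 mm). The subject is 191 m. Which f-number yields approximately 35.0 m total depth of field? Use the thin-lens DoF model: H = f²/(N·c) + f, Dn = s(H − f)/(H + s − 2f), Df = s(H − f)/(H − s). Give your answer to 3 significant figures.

f/4.99

Write h = H − f = f²/(N·c). The thin-lens limits are Dn = s·h/(h + (s−f)) and Df = s·h/(h − (s−f)), so DoF = Df − Dn = 2·s·(s−f)·h / (h² − (s−f)²).
That is a quadratic in h: DoF·h² − 2·s·(s−f)·h − DoF·(s−f)² = 0 ⇒ h = (s−f)·(s + √(s² + DoF²)) / DoF = 190617 × (191000 + √(191000² + 35000²)) / 35000 = 190617 × (191000 + 194180) / 35000 ≈ 2097769 mm.
Then N = f²/(c·h) = 383² / (0.014 × 2097769) = 146689 / 29369 ≈ 4.99.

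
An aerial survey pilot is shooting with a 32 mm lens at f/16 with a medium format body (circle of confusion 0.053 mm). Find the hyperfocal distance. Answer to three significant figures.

1.24 m

Hyperfocal distance H = f²/(N·c) + f = 32²/(16 × 0.053) + 32 = 1024/0.848 + 32 ≈ 1239.5 mm ≈ 1.24 m.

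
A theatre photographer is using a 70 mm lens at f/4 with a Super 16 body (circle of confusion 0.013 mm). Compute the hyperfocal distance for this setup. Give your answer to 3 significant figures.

Hyperfocal distance H = f²/(N·c) + f = 70²/(4 × 0.013) + 70 = 4900/0.052 + 70 ≈ 94300.8 mm ≈ 94.3 m.

94.3 m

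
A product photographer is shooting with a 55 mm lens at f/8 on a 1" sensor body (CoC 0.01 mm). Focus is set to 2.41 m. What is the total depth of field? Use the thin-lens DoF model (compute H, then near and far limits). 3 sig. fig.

Hyperfocal distance H = f²/(N·c) + f = 55²/(8 × 0.01) + 55 = 3025/0.08 + 55 ≈ 37867.5 mm ≈ 37.87 m.
Near limit Dn = s·(H − f)/(H + s − 2f) = 2410 × (37867.5 − 55) / (37867.5 + 2410 − 2 × 55) = 2410 × 37812.5 / 40167.5 ≈ 2268.70 mm.
Far limit Df = s·(H − f)/(H − s) = 2410 × (37867.5 − 55) / (37867.5 − 2410) = 2410 × 37812.5 / 35457.5 ≈ 2570.07 mm.
Depth of field = Df − Dn = 2570.07 − 2268.70 ≈ 301.37 mm.

301 mm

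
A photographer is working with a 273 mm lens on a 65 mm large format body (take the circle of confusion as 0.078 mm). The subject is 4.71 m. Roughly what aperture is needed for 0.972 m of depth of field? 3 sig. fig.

Write h = H − f = f²/(N·c). The thin-lens limits are Dn = s·h/(h + (s−f)) and Df = s·h/(h − (s−f)), so DoF = Df − Dn = 2·s·(s−f)·h / (h² − (s−f)²).
That is a quadratic in h: DoF·h² − 2·s·(s−f)·h − DoF·(s−f)² = 0 ⇒ h = (s−f)·(s + √(s² + DoF²)) / DoF = 4437 × (4710 + √(4710² + 972²)) / 972 = 4437 × (4710 + 4809.25) / 972 ≈ 43454 mm.
Then N = f²/(c·h) = 273² / (0.078 × 43454) = 74529 / 3389.4 ≈ 22.

f/22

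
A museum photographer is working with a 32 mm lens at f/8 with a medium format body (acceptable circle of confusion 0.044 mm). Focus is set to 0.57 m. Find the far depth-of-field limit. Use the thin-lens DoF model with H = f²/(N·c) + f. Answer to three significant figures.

0.699 m

Hyperfocal distance H = f²/(N·c) + f = 32²/(8 × 0.044) + 32 = 1024/0.352 + 32 ≈ 2941.1 mm ≈ 2.941 m.
Far limit Df = s·(H − f)/(H − s) = 570 × (2941.1 − 32) / (2941.1 − 570) = 570 × 2909.1 / 2371.1 ≈ 699.33 mm ≈ 0.699 m.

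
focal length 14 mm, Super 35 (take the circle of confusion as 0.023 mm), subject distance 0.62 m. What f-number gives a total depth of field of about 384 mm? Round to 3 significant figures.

f/4

Write h = H − f = f²/(N·c). The thin-lens limits are Dn = s·h/(h + (s−f)) and Df = s·h/(h − (s−f)), so DoF = Df − Dn = 2·s·(s−f)·h / (h² − (s−f)²).
That is a quadratic in h: DoF·h² − 2·s·(s−f)·h − DoF·(s−f)² = 0 ⇒ h = (s−f)·(s + √(s² + DoF²)) / DoF = 606 × (620 + √(620² + 384²)) / 384 = 606 × (620 + 729.285) / 384 ≈ 2129.3 mm.
Then N = f²/(c·h) = 14² / (0.023 × 2129.3) = 196 / 48.975 ≈ 4.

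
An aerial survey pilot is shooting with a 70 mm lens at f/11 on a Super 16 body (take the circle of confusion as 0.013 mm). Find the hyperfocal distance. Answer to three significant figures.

Hyperfocal distance H = f²/(N·c) + f = 70²/(11 × 0.013) + 70 = 4900/0.143 + 70 ≈ 34335.7 mm ≈ 34.3 m.

34.3 m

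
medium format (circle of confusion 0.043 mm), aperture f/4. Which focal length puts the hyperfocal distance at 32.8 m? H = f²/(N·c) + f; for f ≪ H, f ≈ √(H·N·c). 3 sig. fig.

75.0 mm

From H = f²/(N·c) + f, with f ≪ H: f ≈ √(H·N·c) = √(32800 × 4 × 0.043) = √5641.6 ≈ 75.11 mm.
Exact: f² + N·c·f − N·c·H = 0 ⇒ f = (−N·c + √((N·c)² + 4·N·c·H))/2 = (−0.172 + √22566)/2 ≈ 75.025 mm ≈ 75.0 mm.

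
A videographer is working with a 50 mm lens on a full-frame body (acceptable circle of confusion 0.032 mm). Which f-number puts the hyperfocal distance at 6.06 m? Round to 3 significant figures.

Rearrange H = f²/(N·c) + f for N: N = f² / ((H − f)·c).
N = 50² / ((6060 − 50) × 0.032) = 2500 / 192.3 ≈ 13.

f/13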